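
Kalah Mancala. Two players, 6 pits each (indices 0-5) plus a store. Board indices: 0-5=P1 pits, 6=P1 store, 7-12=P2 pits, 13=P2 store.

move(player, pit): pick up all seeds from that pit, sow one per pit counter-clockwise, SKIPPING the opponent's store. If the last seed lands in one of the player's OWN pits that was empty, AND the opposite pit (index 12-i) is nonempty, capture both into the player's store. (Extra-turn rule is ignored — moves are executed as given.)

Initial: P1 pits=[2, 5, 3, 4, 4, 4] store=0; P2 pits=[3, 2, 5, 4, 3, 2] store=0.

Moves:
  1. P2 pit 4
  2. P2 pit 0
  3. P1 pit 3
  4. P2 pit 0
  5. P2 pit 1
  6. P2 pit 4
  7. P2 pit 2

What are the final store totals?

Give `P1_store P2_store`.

Move 1: P2 pit4 -> P1=[3,5,3,4,4,4](0) P2=[3,2,5,4,0,3](1)
Move 2: P2 pit0 -> P1=[3,5,3,4,4,4](0) P2=[0,3,6,5,0,3](1)
Move 3: P1 pit3 -> P1=[3,5,3,0,5,5](1) P2=[1,3,6,5,0,3](1)
Move 4: P2 pit0 -> P1=[3,5,3,0,5,5](1) P2=[0,4,6,5,0,3](1)
Move 5: P2 pit1 -> P1=[3,5,3,0,5,5](1) P2=[0,0,7,6,1,4](1)
Move 6: P2 pit4 -> P1=[3,5,3,0,5,5](1) P2=[0,0,7,6,0,5](1)
Move 7: P2 pit2 -> P1=[4,6,4,0,5,5](1) P2=[0,0,0,7,1,6](2)

Answer: 1 2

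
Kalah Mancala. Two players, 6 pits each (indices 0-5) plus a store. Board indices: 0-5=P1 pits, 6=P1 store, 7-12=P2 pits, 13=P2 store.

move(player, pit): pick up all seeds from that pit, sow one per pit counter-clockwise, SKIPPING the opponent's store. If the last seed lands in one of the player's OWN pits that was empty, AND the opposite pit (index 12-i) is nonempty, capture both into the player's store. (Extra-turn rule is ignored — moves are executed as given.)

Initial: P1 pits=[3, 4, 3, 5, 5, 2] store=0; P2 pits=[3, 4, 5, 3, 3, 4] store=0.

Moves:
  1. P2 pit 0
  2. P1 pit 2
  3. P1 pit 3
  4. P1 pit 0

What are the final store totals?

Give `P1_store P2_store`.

Move 1: P2 pit0 -> P1=[3,4,3,5,5,2](0) P2=[0,5,6,4,3,4](0)
Move 2: P1 pit2 -> P1=[3,4,0,6,6,3](0) P2=[0,5,6,4,3,4](0)
Move 3: P1 pit3 -> P1=[3,4,0,0,7,4](1) P2=[1,6,7,4,3,4](0)
Move 4: P1 pit0 -> P1=[0,5,1,0,7,4](9) P2=[1,6,0,4,3,4](0)

Answer: 9 0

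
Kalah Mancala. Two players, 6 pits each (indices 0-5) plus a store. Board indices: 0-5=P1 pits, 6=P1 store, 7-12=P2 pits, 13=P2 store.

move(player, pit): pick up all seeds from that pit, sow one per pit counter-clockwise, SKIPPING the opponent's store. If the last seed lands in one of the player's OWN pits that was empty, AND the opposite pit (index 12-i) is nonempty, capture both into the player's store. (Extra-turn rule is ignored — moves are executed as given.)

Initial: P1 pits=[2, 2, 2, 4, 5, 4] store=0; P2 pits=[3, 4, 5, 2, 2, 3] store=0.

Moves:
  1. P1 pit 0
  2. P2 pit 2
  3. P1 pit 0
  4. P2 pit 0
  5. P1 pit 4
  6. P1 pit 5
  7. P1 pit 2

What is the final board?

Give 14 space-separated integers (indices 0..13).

Answer: 0 4 0 5 1 0 5 0 7 3 5 3 4 1

Derivation:
Move 1: P1 pit0 -> P1=[0,3,3,4,5,4](0) P2=[3,4,5,2,2,3](0)
Move 2: P2 pit2 -> P1=[1,3,3,4,5,4](0) P2=[3,4,0,3,3,4](1)
Move 3: P1 pit0 -> P1=[0,4,3,4,5,4](0) P2=[3,4,0,3,3,4](1)
Move 4: P2 pit0 -> P1=[0,4,3,4,5,4](0) P2=[0,5,1,4,3,4](1)
Move 5: P1 pit4 -> P1=[0,4,3,4,0,5](1) P2=[1,6,2,4,3,4](1)
Move 6: P1 pit5 -> P1=[0,4,3,4,0,0](2) P2=[2,7,3,5,3,4](1)
Move 7: P1 pit2 -> P1=[0,4,0,5,1,0](5) P2=[0,7,3,5,3,4](1)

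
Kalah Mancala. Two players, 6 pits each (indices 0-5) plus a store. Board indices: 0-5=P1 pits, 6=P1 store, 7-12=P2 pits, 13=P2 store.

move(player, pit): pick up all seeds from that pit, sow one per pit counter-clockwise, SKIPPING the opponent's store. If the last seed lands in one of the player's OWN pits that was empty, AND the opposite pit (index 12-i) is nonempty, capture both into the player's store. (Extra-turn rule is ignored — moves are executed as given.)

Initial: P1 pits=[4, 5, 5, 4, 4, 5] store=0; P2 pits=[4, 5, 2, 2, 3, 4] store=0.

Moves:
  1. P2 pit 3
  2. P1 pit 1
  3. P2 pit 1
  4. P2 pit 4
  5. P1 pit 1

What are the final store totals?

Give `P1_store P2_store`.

Move 1: P2 pit3 -> P1=[4,5,5,4,4,5](0) P2=[4,5,2,0,4,5](0)
Move 2: P1 pit1 -> P1=[4,0,6,5,5,6](1) P2=[4,5,2,0,4,5](0)
Move 3: P2 pit1 -> P1=[4,0,6,5,5,6](1) P2=[4,0,3,1,5,6](1)
Move 4: P2 pit4 -> P1=[5,1,7,5,5,6](1) P2=[4,0,3,1,0,7](2)
Move 5: P1 pit1 -> P1=[5,0,8,5,5,6](1) P2=[4,0,3,1,0,7](2)

Answer: 1 2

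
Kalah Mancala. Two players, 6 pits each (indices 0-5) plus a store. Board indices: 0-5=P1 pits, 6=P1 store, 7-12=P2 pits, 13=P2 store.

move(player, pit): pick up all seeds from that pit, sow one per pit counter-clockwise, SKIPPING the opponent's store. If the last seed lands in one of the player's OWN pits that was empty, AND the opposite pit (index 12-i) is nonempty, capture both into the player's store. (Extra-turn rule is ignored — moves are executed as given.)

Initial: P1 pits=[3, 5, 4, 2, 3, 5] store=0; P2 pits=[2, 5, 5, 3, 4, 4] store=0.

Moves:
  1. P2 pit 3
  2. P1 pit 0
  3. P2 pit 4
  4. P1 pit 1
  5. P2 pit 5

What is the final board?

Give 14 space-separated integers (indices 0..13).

Move 1: P2 pit3 -> P1=[3,5,4,2,3,5](0) P2=[2,5,5,0,5,5](1)
Move 2: P1 pit0 -> P1=[0,6,5,3,3,5](0) P2=[2,5,5,0,5,5](1)
Move 3: P2 pit4 -> P1=[1,7,6,3,3,5](0) P2=[2,5,5,0,0,6](2)
Move 4: P1 pit1 -> P1=[1,0,7,4,4,6](1) P2=[3,6,5,0,0,6](2)
Move 5: P2 pit5 -> P1=[2,1,8,5,5,6](1) P2=[3,6,5,0,0,0](3)

Answer: 2 1 8 5 5 6 1 3 6 5 0 0 0 3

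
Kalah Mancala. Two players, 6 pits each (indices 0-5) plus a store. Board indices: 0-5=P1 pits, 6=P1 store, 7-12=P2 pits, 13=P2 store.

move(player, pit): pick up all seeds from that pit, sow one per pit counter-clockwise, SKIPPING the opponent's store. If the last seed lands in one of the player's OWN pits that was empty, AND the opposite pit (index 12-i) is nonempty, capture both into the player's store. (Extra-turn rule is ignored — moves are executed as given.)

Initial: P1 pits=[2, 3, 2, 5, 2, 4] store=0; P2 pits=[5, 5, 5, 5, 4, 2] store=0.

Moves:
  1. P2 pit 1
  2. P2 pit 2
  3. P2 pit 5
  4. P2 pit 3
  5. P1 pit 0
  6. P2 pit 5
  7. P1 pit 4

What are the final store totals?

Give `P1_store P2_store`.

Answer: 1 5

Derivation:
Move 1: P2 pit1 -> P1=[2,3,2,5,2,4](0) P2=[5,0,6,6,5,3](1)
Move 2: P2 pit2 -> P1=[3,4,2,5,2,4](0) P2=[5,0,0,7,6,4](2)
Move 3: P2 pit5 -> P1=[4,5,3,5,2,4](0) P2=[5,0,0,7,6,0](3)
Move 4: P2 pit3 -> P1=[5,6,4,6,2,4](0) P2=[5,0,0,0,7,1](4)
Move 5: P1 pit0 -> P1=[0,7,5,7,3,5](0) P2=[5,0,0,0,7,1](4)
Move 6: P2 pit5 -> P1=[0,7,5,7,3,5](0) P2=[5,0,0,0,7,0](5)
Move 7: P1 pit4 -> P1=[0,7,5,7,0,6](1) P2=[6,0,0,0,7,0](5)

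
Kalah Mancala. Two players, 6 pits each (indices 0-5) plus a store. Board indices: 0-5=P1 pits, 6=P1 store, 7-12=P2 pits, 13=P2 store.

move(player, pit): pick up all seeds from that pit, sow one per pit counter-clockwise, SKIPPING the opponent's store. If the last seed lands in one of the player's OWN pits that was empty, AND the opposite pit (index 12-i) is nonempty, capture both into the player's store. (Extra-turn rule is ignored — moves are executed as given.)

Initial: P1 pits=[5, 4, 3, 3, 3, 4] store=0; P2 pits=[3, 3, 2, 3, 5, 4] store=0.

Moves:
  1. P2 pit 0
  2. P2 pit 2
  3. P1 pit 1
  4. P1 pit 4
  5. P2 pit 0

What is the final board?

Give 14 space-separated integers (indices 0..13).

Answer: 5 0 4 4 0 6 1 0 6 0 5 6 5 0

Derivation:
Move 1: P2 pit0 -> P1=[5,4,3,3,3,4](0) P2=[0,4,3,4,5,4](0)
Move 2: P2 pit2 -> P1=[5,4,3,3,3,4](0) P2=[0,4,0,5,6,5](0)
Move 3: P1 pit1 -> P1=[5,0,4,4,4,5](0) P2=[0,4,0,5,6,5](0)
Move 4: P1 pit4 -> P1=[5,0,4,4,0,6](1) P2=[1,5,0,5,6,5](0)
Move 5: P2 pit0 -> P1=[5,0,4,4,0,6](1) P2=[0,6,0,5,6,5](0)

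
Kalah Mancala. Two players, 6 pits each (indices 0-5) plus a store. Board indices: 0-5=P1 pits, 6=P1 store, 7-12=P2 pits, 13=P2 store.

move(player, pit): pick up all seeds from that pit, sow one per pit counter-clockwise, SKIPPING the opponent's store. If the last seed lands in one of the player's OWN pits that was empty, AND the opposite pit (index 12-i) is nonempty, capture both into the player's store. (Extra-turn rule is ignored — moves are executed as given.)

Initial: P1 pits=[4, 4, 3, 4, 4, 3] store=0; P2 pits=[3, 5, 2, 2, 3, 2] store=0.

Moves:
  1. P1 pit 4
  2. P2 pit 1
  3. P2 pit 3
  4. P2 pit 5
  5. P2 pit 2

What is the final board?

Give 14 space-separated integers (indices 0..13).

Move 1: P1 pit4 -> P1=[4,4,3,4,0,4](1) P2=[4,6,2,2,3,2](0)
Move 2: P2 pit1 -> P1=[5,4,3,4,0,4](1) P2=[4,0,3,3,4,3](1)
Move 3: P2 pit3 -> P1=[5,4,3,4,0,4](1) P2=[4,0,3,0,5,4](2)
Move 4: P2 pit5 -> P1=[6,5,4,4,0,4](1) P2=[4,0,3,0,5,0](3)
Move 5: P2 pit2 -> P1=[0,5,4,4,0,4](1) P2=[4,0,0,1,6,0](10)

Answer: 0 5 4 4 0 4 1 4 0 0 1 6 0 10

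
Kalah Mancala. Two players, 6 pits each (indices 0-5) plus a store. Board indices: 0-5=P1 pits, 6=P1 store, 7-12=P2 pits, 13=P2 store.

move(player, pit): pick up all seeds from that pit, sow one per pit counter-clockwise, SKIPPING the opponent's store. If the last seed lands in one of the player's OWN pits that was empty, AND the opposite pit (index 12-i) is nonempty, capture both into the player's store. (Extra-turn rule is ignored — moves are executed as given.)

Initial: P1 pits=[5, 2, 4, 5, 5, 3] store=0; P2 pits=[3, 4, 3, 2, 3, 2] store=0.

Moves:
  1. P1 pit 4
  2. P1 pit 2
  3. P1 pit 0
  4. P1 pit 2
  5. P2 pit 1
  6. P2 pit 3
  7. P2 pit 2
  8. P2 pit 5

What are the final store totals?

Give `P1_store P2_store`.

Answer: 2 4

Derivation:
Move 1: P1 pit4 -> P1=[5,2,4,5,0,4](1) P2=[4,5,4,2,3,2](0)
Move 2: P1 pit2 -> P1=[5,2,0,6,1,5](2) P2=[4,5,4,2,3,2](0)
Move 3: P1 pit0 -> P1=[0,3,1,7,2,6](2) P2=[4,5,4,2,3,2](0)
Move 4: P1 pit2 -> P1=[0,3,0,8,2,6](2) P2=[4,5,4,2,3,2](0)
Move 5: P2 pit1 -> P1=[0,3,0,8,2,6](2) P2=[4,0,5,3,4,3](1)
Move 6: P2 pit3 -> P1=[0,3,0,8,2,6](2) P2=[4,0,5,0,5,4](2)
Move 7: P2 pit2 -> P1=[1,3,0,8,2,6](2) P2=[4,0,0,1,6,5](3)
Move 8: P2 pit5 -> P1=[2,4,1,9,2,6](2) P2=[4,0,0,1,6,0](4)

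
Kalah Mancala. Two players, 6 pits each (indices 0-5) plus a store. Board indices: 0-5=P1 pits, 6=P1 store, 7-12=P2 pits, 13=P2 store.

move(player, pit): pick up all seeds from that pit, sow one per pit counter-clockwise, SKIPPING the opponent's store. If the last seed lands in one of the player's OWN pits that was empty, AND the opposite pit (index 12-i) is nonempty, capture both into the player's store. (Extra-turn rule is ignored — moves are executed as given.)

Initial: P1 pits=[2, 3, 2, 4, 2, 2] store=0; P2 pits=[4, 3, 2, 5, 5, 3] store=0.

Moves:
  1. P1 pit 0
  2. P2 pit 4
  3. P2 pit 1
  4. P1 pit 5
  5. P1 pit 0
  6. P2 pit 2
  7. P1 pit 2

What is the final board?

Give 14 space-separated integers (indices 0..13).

Move 1: P1 pit0 -> P1=[0,4,3,4,2,2](0) P2=[4,3,2,5,5,3](0)
Move 2: P2 pit4 -> P1=[1,5,4,4,2,2](0) P2=[4,3,2,5,0,4](1)
Move 3: P2 pit1 -> P1=[1,0,4,4,2,2](0) P2=[4,0,3,6,0,4](7)
Move 4: P1 pit5 -> P1=[1,0,4,4,2,0](1) P2=[5,0,3,6,0,4](7)
Move 5: P1 pit0 -> P1=[0,1,4,4,2,0](1) P2=[5,0,3,6,0,4](7)
Move 6: P2 pit2 -> P1=[0,1,4,4,2,0](1) P2=[5,0,0,7,1,5](7)
Move 7: P1 pit2 -> P1=[0,1,0,5,3,1](2) P2=[5,0,0,7,1,5](7)

Answer: 0 1 0 5 3 1 2 5 0 0 7 1 5 7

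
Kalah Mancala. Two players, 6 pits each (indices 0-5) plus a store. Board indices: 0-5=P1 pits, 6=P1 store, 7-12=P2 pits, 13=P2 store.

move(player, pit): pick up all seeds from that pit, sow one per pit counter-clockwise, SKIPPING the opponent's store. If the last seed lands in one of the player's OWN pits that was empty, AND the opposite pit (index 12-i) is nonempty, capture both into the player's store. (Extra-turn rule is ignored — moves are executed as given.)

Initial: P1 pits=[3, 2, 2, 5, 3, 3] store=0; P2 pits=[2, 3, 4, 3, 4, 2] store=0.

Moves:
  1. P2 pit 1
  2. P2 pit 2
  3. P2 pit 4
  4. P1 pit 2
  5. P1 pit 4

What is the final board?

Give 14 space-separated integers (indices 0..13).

Move 1: P2 pit1 -> P1=[3,2,2,5,3,3](0) P2=[2,0,5,4,5,2](0)
Move 2: P2 pit2 -> P1=[4,2,2,5,3,3](0) P2=[2,0,0,5,6,3](1)
Move 3: P2 pit4 -> P1=[5,3,3,6,3,3](0) P2=[2,0,0,5,0,4](2)
Move 4: P1 pit2 -> P1=[5,3,0,7,4,4](0) P2=[2,0,0,5,0,4](2)
Move 5: P1 pit4 -> P1=[5,3,0,7,0,5](1) P2=[3,1,0,5,0,4](2)

Answer: 5 3 0 7 0 5 1 3 1 0 5 0 4 2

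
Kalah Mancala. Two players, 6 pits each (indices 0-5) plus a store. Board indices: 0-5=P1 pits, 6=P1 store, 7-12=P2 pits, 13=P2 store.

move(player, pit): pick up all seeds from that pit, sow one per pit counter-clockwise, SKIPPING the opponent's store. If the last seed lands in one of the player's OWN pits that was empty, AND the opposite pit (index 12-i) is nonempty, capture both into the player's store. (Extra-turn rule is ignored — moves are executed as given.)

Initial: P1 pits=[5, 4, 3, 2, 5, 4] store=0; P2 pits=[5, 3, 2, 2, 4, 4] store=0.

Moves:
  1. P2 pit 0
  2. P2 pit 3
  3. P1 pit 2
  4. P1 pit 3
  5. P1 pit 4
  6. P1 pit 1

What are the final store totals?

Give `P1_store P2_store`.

Move 1: P2 pit0 -> P1=[5,4,3,2,5,4](0) P2=[0,4,3,3,5,5](0)
Move 2: P2 pit3 -> P1=[5,4,3,2,5,4](0) P2=[0,4,3,0,6,6](1)
Move 3: P1 pit2 -> P1=[5,4,0,3,6,5](0) P2=[0,4,3,0,6,6](1)
Move 4: P1 pit3 -> P1=[5,4,0,0,7,6](1) P2=[0,4,3,0,6,6](1)
Move 5: P1 pit4 -> P1=[5,4,0,0,0,7](2) P2=[1,5,4,1,7,6](1)
Move 6: P1 pit1 -> P1=[5,0,1,1,1,8](2) P2=[1,5,4,1,7,6](1)

Answer: 2 1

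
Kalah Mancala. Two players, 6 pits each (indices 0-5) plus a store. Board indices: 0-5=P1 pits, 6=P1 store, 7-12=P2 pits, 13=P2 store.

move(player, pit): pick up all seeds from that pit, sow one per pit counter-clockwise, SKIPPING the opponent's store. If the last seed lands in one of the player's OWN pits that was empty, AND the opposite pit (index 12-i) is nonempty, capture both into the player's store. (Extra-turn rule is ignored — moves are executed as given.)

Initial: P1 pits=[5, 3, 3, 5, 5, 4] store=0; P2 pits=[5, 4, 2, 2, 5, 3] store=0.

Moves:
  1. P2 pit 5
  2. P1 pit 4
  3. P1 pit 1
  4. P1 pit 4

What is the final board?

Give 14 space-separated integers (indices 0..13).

Move 1: P2 pit5 -> P1=[6,4,3,5,5,4](0) P2=[5,4,2,2,5,0](1)
Move 2: P1 pit4 -> P1=[6,4,3,5,0,5](1) P2=[6,5,3,2,5,0](1)
Move 3: P1 pit1 -> P1=[6,0,4,6,1,6](1) P2=[6,5,3,2,5,0](1)
Move 4: P1 pit4 -> P1=[6,0,4,6,0,7](1) P2=[6,5,3,2,5,0](1)

Answer: 6 0 4 6 0 7 1 6 5 3 2 5 0 1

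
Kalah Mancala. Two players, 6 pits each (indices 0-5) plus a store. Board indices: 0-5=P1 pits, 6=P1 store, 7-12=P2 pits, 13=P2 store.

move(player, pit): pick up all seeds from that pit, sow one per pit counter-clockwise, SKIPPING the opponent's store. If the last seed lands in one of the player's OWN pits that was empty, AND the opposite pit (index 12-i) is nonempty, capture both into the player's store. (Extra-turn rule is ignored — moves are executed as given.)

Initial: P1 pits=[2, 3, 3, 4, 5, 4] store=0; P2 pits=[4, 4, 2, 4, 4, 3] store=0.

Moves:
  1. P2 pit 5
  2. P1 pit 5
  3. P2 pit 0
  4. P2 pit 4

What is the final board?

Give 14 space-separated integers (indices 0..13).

Answer: 1 5 4 4 5 0 1 0 6 4 5 0 1 6

Derivation:
Move 1: P2 pit5 -> P1=[3,4,3,4,5,4](0) P2=[4,4,2,4,4,0](1)
Move 2: P1 pit5 -> P1=[3,4,3,4,5,0](1) P2=[5,5,3,4,4,0](1)
Move 3: P2 pit0 -> P1=[0,4,3,4,5,0](1) P2=[0,6,4,5,5,0](5)
Move 4: P2 pit4 -> P1=[1,5,4,4,5,0](1) P2=[0,6,4,5,0,1](6)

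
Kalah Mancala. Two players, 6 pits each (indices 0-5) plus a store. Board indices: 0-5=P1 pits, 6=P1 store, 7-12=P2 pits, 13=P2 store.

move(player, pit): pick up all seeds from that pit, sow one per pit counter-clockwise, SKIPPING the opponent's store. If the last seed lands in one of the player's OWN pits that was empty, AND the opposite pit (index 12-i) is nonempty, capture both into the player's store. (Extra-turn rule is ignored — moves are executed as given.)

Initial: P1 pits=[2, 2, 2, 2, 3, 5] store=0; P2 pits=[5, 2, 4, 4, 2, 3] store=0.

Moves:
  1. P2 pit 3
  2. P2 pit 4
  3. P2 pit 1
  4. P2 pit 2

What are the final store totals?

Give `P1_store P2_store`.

Answer: 0 6

Derivation:
Move 1: P2 pit3 -> P1=[3,2,2,2,3,5](0) P2=[5,2,4,0,3,4](1)
Move 2: P2 pit4 -> P1=[4,2,2,2,3,5](0) P2=[5,2,4,0,0,5](2)
Move 3: P2 pit1 -> P1=[4,2,0,2,3,5](0) P2=[5,0,5,0,0,5](5)
Move 4: P2 pit2 -> P1=[5,2,0,2,3,5](0) P2=[5,0,0,1,1,6](6)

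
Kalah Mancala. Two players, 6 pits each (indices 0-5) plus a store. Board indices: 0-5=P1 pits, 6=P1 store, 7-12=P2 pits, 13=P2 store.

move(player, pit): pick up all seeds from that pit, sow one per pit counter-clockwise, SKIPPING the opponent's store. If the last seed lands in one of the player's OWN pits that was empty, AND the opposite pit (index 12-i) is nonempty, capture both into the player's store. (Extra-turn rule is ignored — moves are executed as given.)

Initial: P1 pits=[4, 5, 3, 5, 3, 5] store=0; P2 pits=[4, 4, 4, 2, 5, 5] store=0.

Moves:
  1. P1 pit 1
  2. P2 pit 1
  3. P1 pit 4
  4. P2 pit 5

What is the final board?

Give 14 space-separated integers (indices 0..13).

Move 1: P1 pit1 -> P1=[4,0,4,6,4,6](1) P2=[4,4,4,2,5,5](0)
Move 2: P2 pit1 -> P1=[4,0,4,6,4,6](1) P2=[4,0,5,3,6,6](0)
Move 3: P1 pit4 -> P1=[4,0,4,6,0,7](2) P2=[5,1,5,3,6,6](0)
Move 4: P2 pit5 -> P1=[5,1,5,7,1,7](2) P2=[5,1,5,3,6,0](1)

Answer: 5 1 5 7 1 7 2 5 1 5 3 6 0 1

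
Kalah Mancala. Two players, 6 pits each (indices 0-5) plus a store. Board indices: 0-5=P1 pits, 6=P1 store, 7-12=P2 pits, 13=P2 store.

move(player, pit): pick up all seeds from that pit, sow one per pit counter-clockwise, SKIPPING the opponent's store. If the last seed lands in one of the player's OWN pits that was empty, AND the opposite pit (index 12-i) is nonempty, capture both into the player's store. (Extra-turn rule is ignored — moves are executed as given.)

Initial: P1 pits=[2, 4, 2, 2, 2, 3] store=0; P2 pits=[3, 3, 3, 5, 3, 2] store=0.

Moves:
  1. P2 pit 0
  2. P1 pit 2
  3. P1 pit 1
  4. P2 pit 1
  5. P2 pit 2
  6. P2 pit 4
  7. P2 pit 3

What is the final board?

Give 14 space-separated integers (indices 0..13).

Answer: 5 2 3 5 5 4 0 0 0 0 0 1 6 3

Derivation:
Move 1: P2 pit0 -> P1=[2,4,2,2,2,3](0) P2=[0,4,4,6,3,2](0)
Move 2: P1 pit2 -> P1=[2,4,0,3,3,3](0) P2=[0,4,4,6,3,2](0)
Move 3: P1 pit1 -> P1=[2,0,1,4,4,4](0) P2=[0,4,4,6,3,2](0)
Move 4: P2 pit1 -> P1=[2,0,1,4,4,4](0) P2=[0,0,5,7,4,3](0)
Move 5: P2 pit2 -> P1=[3,0,1,4,4,4](0) P2=[0,0,0,8,5,4](1)
Move 6: P2 pit4 -> P1=[4,1,2,4,4,4](0) P2=[0,0,0,8,0,5](2)
Move 7: P2 pit3 -> P1=[5,2,3,5,5,4](0) P2=[0,0,0,0,1,6](3)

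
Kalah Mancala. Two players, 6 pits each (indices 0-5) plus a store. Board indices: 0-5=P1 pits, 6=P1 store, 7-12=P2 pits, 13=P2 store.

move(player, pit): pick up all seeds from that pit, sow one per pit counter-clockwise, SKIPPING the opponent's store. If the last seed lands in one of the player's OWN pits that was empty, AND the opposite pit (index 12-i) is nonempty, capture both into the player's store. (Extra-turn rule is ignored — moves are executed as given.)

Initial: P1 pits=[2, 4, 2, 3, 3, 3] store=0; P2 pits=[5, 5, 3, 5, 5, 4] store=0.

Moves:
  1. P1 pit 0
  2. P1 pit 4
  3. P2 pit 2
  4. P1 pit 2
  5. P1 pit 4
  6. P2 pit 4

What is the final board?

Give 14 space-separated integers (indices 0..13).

Answer: 1 6 1 5 0 6 1 6 5 0 6 0 6 1

Derivation:
Move 1: P1 pit0 -> P1=[0,5,3,3,3,3](0) P2=[5,5,3,5,5,4](0)
Move 2: P1 pit4 -> P1=[0,5,3,3,0,4](1) P2=[6,5,3,5,5,4](0)
Move 3: P2 pit2 -> P1=[0,5,3,3,0,4](1) P2=[6,5,0,6,6,5](0)
Move 4: P1 pit2 -> P1=[0,5,0,4,1,5](1) P2=[6,5,0,6,6,5](0)
Move 5: P1 pit4 -> P1=[0,5,0,4,0,6](1) P2=[6,5,0,6,6,5](0)
Move 6: P2 pit4 -> P1=[1,6,1,5,0,6](1) P2=[6,5,0,6,0,6](1)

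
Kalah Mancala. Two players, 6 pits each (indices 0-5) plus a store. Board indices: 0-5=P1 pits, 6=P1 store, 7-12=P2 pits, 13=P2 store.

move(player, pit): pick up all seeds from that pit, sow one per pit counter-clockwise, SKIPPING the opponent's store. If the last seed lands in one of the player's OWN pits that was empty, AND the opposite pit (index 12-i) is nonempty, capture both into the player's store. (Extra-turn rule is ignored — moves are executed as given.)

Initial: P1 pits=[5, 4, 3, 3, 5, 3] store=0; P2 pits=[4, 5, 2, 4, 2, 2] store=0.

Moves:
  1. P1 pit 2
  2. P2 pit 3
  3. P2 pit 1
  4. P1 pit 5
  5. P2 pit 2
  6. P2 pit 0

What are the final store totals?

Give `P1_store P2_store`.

Move 1: P1 pit2 -> P1=[5,4,0,4,6,4](0) P2=[4,5,2,4,2,2](0)
Move 2: P2 pit3 -> P1=[6,4,0,4,6,4](0) P2=[4,5,2,0,3,3](1)
Move 3: P2 pit1 -> P1=[6,4,0,4,6,4](0) P2=[4,0,3,1,4,4](2)
Move 4: P1 pit5 -> P1=[6,4,0,4,6,0](1) P2=[5,1,4,1,4,4](2)
Move 5: P2 pit2 -> P1=[6,4,0,4,6,0](1) P2=[5,1,0,2,5,5](3)
Move 6: P2 pit0 -> P1=[6,4,0,4,6,0](1) P2=[0,2,1,3,6,6](3)

Answer: 1 3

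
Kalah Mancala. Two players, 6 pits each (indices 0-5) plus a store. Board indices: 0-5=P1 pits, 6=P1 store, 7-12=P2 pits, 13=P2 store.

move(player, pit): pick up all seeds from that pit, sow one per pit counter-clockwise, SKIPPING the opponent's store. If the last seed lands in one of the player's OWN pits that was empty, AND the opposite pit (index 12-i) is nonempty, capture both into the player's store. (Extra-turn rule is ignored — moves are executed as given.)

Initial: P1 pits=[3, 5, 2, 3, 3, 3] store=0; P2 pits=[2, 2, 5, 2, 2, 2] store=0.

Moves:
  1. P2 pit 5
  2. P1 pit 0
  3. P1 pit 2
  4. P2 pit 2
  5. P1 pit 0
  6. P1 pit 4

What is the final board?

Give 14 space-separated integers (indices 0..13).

Answer: 0 7 0 5 0 5 1 3 3 1 3 3 1 2

Derivation:
Move 1: P2 pit5 -> P1=[4,5,2,3,3,3](0) P2=[2,2,5,2,2,0](1)
Move 2: P1 pit0 -> P1=[0,6,3,4,4,3](0) P2=[2,2,5,2,2,0](1)
Move 3: P1 pit2 -> P1=[0,6,0,5,5,4](0) P2=[2,2,5,2,2,0](1)
Move 4: P2 pit2 -> P1=[1,6,0,5,5,4](0) P2=[2,2,0,3,3,1](2)
Move 5: P1 pit0 -> P1=[0,7,0,5,5,4](0) P2=[2,2,0,3,3,1](2)
Move 6: P1 pit4 -> P1=[0,7,0,5,0,5](1) P2=[3,3,1,3,3,1](2)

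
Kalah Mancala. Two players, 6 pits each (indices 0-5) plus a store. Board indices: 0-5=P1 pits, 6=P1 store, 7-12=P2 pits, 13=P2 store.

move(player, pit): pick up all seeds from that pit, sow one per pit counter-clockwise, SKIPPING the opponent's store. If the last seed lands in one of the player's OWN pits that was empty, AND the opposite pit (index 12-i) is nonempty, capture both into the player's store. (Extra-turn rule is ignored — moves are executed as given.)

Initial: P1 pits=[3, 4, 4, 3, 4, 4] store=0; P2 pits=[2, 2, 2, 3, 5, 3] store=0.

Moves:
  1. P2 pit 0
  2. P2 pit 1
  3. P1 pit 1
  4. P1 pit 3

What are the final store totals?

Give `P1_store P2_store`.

Answer: 1 0

Derivation:
Move 1: P2 pit0 -> P1=[3,4,4,3,4,4](0) P2=[0,3,3,3,5,3](0)
Move 2: P2 pit1 -> P1=[3,4,4,3,4,4](0) P2=[0,0,4,4,6,3](0)
Move 3: P1 pit1 -> P1=[3,0,5,4,5,5](0) P2=[0,0,4,4,6,3](0)
Move 4: P1 pit3 -> P1=[3,0,5,0,6,6](1) P2=[1,0,4,4,6,3](0)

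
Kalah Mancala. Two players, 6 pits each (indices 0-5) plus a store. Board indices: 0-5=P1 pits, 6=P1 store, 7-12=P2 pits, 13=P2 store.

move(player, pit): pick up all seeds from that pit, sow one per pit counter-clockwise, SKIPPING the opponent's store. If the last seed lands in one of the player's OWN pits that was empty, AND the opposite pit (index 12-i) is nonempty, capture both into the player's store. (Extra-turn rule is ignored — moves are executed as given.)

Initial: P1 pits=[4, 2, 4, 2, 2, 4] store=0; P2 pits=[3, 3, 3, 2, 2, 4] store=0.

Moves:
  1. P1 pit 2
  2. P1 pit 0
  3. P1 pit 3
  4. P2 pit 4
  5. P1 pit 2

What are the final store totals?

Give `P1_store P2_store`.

Move 1: P1 pit2 -> P1=[4,2,0,3,3,5](1) P2=[3,3,3,2,2,4](0)
Move 2: P1 pit0 -> P1=[0,3,1,4,4,5](1) P2=[3,3,3,2,2,4](0)
Move 3: P1 pit3 -> P1=[0,3,1,0,5,6](2) P2=[4,3,3,2,2,4](0)
Move 4: P2 pit4 -> P1=[0,3,1,0,5,6](2) P2=[4,3,3,2,0,5](1)
Move 5: P1 pit2 -> P1=[0,3,0,0,5,6](6) P2=[4,3,0,2,0,5](1)

Answer: 6 1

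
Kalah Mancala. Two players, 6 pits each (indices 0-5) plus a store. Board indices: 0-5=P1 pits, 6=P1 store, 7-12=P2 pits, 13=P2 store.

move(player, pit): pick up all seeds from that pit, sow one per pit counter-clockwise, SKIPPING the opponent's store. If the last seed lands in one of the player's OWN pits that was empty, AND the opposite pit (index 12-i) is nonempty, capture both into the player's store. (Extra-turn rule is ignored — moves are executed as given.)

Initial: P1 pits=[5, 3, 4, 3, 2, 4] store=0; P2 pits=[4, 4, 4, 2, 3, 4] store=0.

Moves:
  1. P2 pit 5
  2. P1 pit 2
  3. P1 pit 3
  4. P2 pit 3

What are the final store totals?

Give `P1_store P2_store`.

Move 1: P2 pit5 -> P1=[6,4,5,3,2,4](0) P2=[4,4,4,2,3,0](1)
Move 2: P1 pit2 -> P1=[6,4,0,4,3,5](1) P2=[5,4,4,2,3,0](1)
Move 3: P1 pit3 -> P1=[6,4,0,0,4,6](2) P2=[6,4,4,2,3,0](1)
Move 4: P2 pit3 -> P1=[0,4,0,0,4,6](2) P2=[6,4,4,0,4,0](8)

Answer: 2 8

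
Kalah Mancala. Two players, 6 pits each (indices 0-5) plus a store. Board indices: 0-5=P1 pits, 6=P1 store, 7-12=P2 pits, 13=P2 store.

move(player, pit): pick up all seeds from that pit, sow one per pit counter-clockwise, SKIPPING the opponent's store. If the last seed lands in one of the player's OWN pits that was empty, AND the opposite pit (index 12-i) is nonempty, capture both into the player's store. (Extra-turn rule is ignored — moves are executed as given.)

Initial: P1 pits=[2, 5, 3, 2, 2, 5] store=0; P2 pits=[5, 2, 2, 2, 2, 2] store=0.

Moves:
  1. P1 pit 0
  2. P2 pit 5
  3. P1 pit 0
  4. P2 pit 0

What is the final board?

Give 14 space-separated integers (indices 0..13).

Answer: 0 7 4 2 2 5 0 0 3 3 3 3 1 1

Derivation:
Move 1: P1 pit0 -> P1=[0,6,4,2,2,5](0) P2=[5,2,2,2,2,2](0)
Move 2: P2 pit5 -> P1=[1,6,4,2,2,5](0) P2=[5,2,2,2,2,0](1)
Move 3: P1 pit0 -> P1=[0,7,4,2,2,5](0) P2=[5,2,2,2,2,0](1)
Move 4: P2 pit0 -> P1=[0,7,4,2,2,5](0) P2=[0,3,3,3,3,1](1)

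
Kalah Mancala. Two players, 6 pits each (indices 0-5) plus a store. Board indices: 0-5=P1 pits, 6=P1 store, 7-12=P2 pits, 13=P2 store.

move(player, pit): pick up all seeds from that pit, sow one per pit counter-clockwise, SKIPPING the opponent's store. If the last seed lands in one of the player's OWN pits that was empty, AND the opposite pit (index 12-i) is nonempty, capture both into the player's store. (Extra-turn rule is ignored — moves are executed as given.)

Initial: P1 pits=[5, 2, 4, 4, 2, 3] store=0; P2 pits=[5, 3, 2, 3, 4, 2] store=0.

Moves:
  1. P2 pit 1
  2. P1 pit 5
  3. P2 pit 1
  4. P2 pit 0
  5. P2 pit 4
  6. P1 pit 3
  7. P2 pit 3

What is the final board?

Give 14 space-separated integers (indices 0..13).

Answer: 7 4 5 0 3 1 2 1 2 5 0 1 5 3

Derivation:
Move 1: P2 pit1 -> P1=[5,2,4,4,2,3](0) P2=[5,0,3,4,5,2](0)
Move 2: P1 pit5 -> P1=[5,2,4,4,2,0](1) P2=[6,1,3,4,5,2](0)
Move 3: P2 pit1 -> P1=[5,2,4,4,2,0](1) P2=[6,0,4,4,5,2](0)
Move 4: P2 pit0 -> P1=[5,2,4,4,2,0](1) P2=[0,1,5,5,6,3](1)
Move 5: P2 pit4 -> P1=[6,3,5,5,2,0](1) P2=[0,1,5,5,0,4](2)
Move 6: P1 pit3 -> P1=[6,3,5,0,3,1](2) P2=[1,2,5,5,0,4](2)
Move 7: P2 pit3 -> P1=[7,4,5,0,3,1](2) P2=[1,2,5,0,1,5](3)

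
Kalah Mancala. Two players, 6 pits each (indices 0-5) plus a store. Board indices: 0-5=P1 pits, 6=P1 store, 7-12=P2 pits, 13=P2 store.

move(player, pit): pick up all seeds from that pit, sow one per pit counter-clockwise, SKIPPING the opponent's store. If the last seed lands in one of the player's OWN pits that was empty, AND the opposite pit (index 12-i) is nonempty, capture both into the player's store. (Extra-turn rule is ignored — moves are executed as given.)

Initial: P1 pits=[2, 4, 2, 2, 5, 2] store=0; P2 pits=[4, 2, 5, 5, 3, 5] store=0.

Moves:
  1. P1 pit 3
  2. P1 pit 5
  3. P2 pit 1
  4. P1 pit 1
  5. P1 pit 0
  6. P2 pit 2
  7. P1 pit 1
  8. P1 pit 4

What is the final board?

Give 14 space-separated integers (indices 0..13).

Move 1: P1 pit3 -> P1=[2,4,2,0,6,3](0) P2=[4,2,5,5,3,5](0)
Move 2: P1 pit5 -> P1=[2,4,2,0,6,0](1) P2=[5,3,5,5,3,5](0)
Move 3: P2 pit1 -> P1=[2,4,2,0,6,0](1) P2=[5,0,6,6,4,5](0)
Move 4: P1 pit1 -> P1=[2,0,3,1,7,0](7) P2=[0,0,6,6,4,5](0)
Move 5: P1 pit0 -> P1=[0,1,4,1,7,0](7) P2=[0,0,6,6,4,5](0)
Move 6: P2 pit2 -> P1=[1,2,4,1,7,0](7) P2=[0,0,0,7,5,6](1)
Move 7: P1 pit1 -> P1=[1,0,5,2,7,0](7) P2=[0,0,0,7,5,6](1)
Move 8: P1 pit4 -> P1=[1,0,5,2,0,1](8) P2=[1,1,1,8,6,6](1)

Answer: 1 0 5 2 0 1 8 1 1 1 8 6 6 1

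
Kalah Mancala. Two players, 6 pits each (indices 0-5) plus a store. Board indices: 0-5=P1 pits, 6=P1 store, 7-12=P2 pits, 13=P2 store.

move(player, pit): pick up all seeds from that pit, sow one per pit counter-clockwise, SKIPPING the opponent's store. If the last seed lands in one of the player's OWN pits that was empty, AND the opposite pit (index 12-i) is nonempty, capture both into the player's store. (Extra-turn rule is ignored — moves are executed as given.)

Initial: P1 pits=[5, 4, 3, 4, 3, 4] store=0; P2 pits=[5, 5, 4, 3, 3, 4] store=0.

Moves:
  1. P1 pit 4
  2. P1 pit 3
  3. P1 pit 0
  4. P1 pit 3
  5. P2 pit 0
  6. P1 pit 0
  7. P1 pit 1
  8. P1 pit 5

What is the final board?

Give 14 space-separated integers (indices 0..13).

Move 1: P1 pit4 -> P1=[5,4,3,4,0,5](1) P2=[6,5,4,3,3,4](0)
Move 2: P1 pit3 -> P1=[5,4,3,0,1,6](2) P2=[7,5,4,3,3,4](0)
Move 3: P1 pit0 -> P1=[0,5,4,1,2,7](2) P2=[7,5,4,3,3,4](0)
Move 4: P1 pit3 -> P1=[0,5,4,0,3,7](2) P2=[7,5,4,3,3,4](0)
Move 5: P2 pit0 -> P1=[1,5,4,0,3,7](2) P2=[0,6,5,4,4,5](1)
Move 6: P1 pit0 -> P1=[0,6,4,0,3,7](2) P2=[0,6,5,4,4,5](1)
Move 7: P1 pit1 -> P1=[0,0,5,1,4,8](3) P2=[1,6,5,4,4,5](1)
Move 8: P1 pit5 -> P1=[0,0,5,1,4,0](11) P2=[2,7,6,5,5,0](1)

Answer: 0 0 5 1 4 0 11 2 7 6 5 5 0 1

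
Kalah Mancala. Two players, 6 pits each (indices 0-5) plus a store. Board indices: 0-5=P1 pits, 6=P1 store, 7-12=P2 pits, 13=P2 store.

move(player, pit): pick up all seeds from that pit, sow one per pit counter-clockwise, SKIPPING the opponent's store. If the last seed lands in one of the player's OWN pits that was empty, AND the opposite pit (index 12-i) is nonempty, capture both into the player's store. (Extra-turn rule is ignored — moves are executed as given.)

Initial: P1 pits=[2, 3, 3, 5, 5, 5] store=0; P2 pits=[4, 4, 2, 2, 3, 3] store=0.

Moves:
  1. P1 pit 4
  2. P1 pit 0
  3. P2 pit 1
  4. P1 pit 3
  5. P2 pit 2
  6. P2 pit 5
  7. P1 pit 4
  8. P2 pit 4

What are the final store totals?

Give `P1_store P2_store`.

Answer: 2 4

Derivation:
Move 1: P1 pit4 -> P1=[2,3,3,5,0,6](1) P2=[5,5,3,2,3,3](0)
Move 2: P1 pit0 -> P1=[0,4,4,5,0,6](1) P2=[5,5,3,2,3,3](0)
Move 3: P2 pit1 -> P1=[0,4,4,5,0,6](1) P2=[5,0,4,3,4,4](1)
Move 4: P1 pit3 -> P1=[0,4,4,0,1,7](2) P2=[6,1,4,3,4,4](1)
Move 5: P2 pit2 -> P1=[0,4,4,0,1,7](2) P2=[6,1,0,4,5,5](2)
Move 6: P2 pit5 -> P1=[1,5,5,1,1,7](2) P2=[6,1,0,4,5,0](3)
Move 7: P1 pit4 -> P1=[1,5,5,1,0,8](2) P2=[6,1,0,4,5,0](3)
Move 8: P2 pit4 -> P1=[2,6,6,1,0,8](2) P2=[6,1,0,4,0,1](4)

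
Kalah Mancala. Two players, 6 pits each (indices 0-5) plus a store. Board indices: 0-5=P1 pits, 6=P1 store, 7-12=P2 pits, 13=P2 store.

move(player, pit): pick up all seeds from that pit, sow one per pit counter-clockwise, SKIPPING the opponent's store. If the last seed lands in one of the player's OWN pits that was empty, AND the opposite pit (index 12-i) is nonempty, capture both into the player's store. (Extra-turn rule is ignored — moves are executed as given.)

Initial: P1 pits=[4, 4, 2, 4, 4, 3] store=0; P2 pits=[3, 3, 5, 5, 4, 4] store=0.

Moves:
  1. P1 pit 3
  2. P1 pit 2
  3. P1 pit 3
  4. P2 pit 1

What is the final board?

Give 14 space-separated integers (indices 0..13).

Move 1: P1 pit3 -> P1=[4,4,2,0,5,4](1) P2=[4,3,5,5,4,4](0)
Move 2: P1 pit2 -> P1=[4,4,0,1,6,4](1) P2=[4,3,5,5,4,4](0)
Move 3: P1 pit3 -> P1=[4,4,0,0,7,4](1) P2=[4,3,5,5,4,4](0)
Move 4: P2 pit1 -> P1=[4,4,0,0,7,4](1) P2=[4,0,6,6,5,4](0)

Answer: 4 4 0 0 7 4 1 4 0 6 6 5 4 0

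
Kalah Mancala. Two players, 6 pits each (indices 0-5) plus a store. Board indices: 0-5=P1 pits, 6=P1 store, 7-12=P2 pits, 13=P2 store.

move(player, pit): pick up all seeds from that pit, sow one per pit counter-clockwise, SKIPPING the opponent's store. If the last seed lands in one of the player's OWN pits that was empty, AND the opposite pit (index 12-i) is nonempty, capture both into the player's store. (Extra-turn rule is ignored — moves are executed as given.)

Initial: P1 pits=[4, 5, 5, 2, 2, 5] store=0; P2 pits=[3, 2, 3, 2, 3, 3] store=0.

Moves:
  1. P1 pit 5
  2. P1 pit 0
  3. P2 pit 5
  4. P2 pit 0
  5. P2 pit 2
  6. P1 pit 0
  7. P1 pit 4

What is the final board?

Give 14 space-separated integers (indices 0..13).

Answer: 0 8 7 3 0 1 2 1 4 0 5 5 1 2

Derivation:
Move 1: P1 pit5 -> P1=[4,5,5,2,2,0](1) P2=[4,3,4,3,3,3](0)
Move 2: P1 pit0 -> P1=[0,6,6,3,3,0](1) P2=[4,3,4,3,3,3](0)
Move 3: P2 pit5 -> P1=[1,7,6,3,3,0](1) P2=[4,3,4,3,3,0](1)
Move 4: P2 pit0 -> P1=[1,7,6,3,3,0](1) P2=[0,4,5,4,4,0](1)
Move 5: P2 pit2 -> P1=[2,7,6,3,3,0](1) P2=[0,4,0,5,5,1](2)
Move 6: P1 pit0 -> P1=[0,8,7,3,3,0](1) P2=[0,4,0,5,5,1](2)
Move 7: P1 pit4 -> P1=[0,8,7,3,0,1](2) P2=[1,4,0,5,5,1](2)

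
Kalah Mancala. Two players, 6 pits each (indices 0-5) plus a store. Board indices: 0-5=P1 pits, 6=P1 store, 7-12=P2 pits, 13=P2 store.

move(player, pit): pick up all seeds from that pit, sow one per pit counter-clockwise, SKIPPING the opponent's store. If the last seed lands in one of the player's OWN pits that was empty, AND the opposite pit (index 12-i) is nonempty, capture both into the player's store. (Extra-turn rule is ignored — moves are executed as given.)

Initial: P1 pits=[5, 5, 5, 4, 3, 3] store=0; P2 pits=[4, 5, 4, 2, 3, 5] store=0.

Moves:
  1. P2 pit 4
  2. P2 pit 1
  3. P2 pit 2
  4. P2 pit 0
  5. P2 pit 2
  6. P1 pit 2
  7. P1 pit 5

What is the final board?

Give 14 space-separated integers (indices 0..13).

Answer: 7 5 0 5 4 0 2 2 2 1 6 3 8 3

Derivation:
Move 1: P2 pit4 -> P1=[6,5,5,4,3,3](0) P2=[4,5,4,2,0,6](1)
Move 2: P2 pit1 -> P1=[6,5,5,4,3,3](0) P2=[4,0,5,3,1,7](2)
Move 3: P2 pit2 -> P1=[7,5,5,4,3,3](0) P2=[4,0,0,4,2,8](3)
Move 4: P2 pit0 -> P1=[7,5,5,4,3,3](0) P2=[0,1,1,5,3,8](3)
Move 5: P2 pit2 -> P1=[7,5,5,4,3,3](0) P2=[0,1,0,6,3,8](3)
Move 6: P1 pit2 -> P1=[7,5,0,5,4,4](1) P2=[1,1,0,6,3,8](3)
Move 7: P1 pit5 -> P1=[7,5,0,5,4,0](2) P2=[2,2,1,6,3,8](3)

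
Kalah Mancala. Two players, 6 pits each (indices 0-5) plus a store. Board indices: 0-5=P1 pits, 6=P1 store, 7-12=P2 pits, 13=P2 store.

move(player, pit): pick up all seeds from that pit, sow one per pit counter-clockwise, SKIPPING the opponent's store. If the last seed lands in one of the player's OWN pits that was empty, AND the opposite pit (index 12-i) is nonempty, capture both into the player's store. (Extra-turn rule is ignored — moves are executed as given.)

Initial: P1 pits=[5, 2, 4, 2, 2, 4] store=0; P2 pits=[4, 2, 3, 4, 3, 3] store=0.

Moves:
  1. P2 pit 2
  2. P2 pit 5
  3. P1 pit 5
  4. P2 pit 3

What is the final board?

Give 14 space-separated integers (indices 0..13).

Answer: 7 4 5 2 2 0 1 5 3 1 0 5 1 2

Derivation:
Move 1: P2 pit2 -> P1=[5,2,4,2,2,4](0) P2=[4,2,0,5,4,4](0)
Move 2: P2 pit5 -> P1=[6,3,5,2,2,4](0) P2=[4,2,0,5,4,0](1)
Move 3: P1 pit5 -> P1=[6,3,5,2,2,0](1) P2=[5,3,1,5,4,0](1)
Move 4: P2 pit3 -> P1=[7,4,5,2,2,0](1) P2=[5,3,1,0,5,1](2)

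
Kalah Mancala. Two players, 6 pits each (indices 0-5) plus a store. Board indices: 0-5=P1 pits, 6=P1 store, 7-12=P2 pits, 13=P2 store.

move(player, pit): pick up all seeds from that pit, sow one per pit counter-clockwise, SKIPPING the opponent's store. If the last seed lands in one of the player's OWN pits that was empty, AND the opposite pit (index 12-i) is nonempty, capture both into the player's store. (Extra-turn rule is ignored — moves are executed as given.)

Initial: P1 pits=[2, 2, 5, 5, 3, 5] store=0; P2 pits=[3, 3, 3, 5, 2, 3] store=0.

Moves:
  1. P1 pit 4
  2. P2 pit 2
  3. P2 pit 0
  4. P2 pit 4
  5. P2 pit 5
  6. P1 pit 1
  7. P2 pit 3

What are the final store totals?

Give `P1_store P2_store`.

Move 1: P1 pit4 -> P1=[2,2,5,5,0,6](1) P2=[4,3,3,5,2,3](0)
Move 2: P2 pit2 -> P1=[2,2,5,5,0,6](1) P2=[4,3,0,6,3,4](0)
Move 3: P2 pit0 -> P1=[2,2,5,5,0,6](1) P2=[0,4,1,7,4,4](0)
Move 4: P2 pit4 -> P1=[3,3,5,5,0,6](1) P2=[0,4,1,7,0,5](1)
Move 5: P2 pit5 -> P1=[4,4,6,6,0,6](1) P2=[0,4,1,7,0,0](2)
Move 6: P1 pit1 -> P1=[4,0,7,7,1,7](1) P2=[0,4,1,7,0,0](2)
Move 7: P2 pit3 -> P1=[5,1,8,8,1,7](1) P2=[0,4,1,0,1,1](3)

Answer: 1 3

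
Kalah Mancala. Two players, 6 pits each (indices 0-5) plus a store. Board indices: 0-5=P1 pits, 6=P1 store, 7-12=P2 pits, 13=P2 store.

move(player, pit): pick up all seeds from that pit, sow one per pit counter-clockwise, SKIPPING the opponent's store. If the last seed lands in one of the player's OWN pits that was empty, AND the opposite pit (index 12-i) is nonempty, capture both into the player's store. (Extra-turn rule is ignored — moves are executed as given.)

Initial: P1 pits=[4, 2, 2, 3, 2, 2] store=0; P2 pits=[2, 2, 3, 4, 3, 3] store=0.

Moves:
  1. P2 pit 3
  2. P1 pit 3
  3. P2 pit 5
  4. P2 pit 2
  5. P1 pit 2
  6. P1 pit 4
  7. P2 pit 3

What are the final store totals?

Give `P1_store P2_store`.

Move 1: P2 pit3 -> P1=[5,2,2,3,2,2](0) P2=[2,2,3,0,4,4](1)
Move 2: P1 pit3 -> P1=[5,2,2,0,3,3](1) P2=[2,2,3,0,4,4](1)
Move 3: P2 pit5 -> P1=[6,3,3,0,3,3](1) P2=[2,2,3,0,4,0](2)
Move 4: P2 pit2 -> P1=[0,3,3,0,3,3](1) P2=[2,2,0,1,5,0](9)
Move 5: P1 pit2 -> P1=[0,3,0,1,4,4](1) P2=[2,2,0,1,5,0](9)
Move 6: P1 pit4 -> P1=[0,3,0,1,0,5](2) P2=[3,3,0,1,5,0](9)
Move 7: P2 pit3 -> P1=[0,3,0,1,0,5](2) P2=[3,3,0,0,6,0](9)

Answer: 2 9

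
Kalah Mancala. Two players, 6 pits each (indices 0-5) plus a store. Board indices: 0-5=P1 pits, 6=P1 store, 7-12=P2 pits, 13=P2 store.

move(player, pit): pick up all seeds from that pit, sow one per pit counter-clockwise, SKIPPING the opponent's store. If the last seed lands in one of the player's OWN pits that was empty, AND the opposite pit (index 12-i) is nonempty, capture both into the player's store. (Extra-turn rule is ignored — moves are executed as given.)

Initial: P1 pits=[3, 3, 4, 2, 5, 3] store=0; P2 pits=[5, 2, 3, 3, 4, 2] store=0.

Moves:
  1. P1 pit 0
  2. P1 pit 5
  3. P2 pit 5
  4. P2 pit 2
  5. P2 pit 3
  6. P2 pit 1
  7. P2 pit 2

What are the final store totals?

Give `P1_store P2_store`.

Answer: 1 4

Derivation:
Move 1: P1 pit0 -> P1=[0,4,5,3,5,3](0) P2=[5,2,3,3,4,2](0)
Move 2: P1 pit5 -> P1=[0,4,5,3,5,0](1) P2=[6,3,3,3,4,2](0)
Move 3: P2 pit5 -> P1=[1,4,5,3,5,0](1) P2=[6,3,3,3,4,0](1)
Move 4: P2 pit2 -> P1=[0,4,5,3,5,0](1) P2=[6,3,0,4,5,0](3)
Move 5: P2 pit3 -> P1=[1,4,5,3,5,0](1) P2=[6,3,0,0,6,1](4)
Move 6: P2 pit1 -> P1=[1,4,5,3,5,0](1) P2=[6,0,1,1,7,1](4)
Move 7: P2 pit2 -> P1=[1,4,5,3,5,0](1) P2=[6,0,0,2,7,1](4)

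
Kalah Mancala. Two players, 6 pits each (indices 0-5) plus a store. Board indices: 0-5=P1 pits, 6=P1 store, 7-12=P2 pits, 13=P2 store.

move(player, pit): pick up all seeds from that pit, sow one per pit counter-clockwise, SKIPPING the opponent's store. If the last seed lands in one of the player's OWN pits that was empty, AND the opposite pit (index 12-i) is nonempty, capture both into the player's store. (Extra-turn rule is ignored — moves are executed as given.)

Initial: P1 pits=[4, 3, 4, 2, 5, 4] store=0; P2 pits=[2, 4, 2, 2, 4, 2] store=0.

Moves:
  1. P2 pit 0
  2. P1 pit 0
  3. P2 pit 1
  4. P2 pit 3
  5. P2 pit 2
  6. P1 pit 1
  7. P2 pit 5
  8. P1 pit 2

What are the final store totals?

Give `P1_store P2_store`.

Move 1: P2 pit0 -> P1=[4,3,4,2,5,4](0) P2=[0,5,3,2,4,2](0)
Move 2: P1 pit0 -> P1=[0,4,5,3,6,4](0) P2=[0,5,3,2,4,2](0)
Move 3: P2 pit1 -> P1=[0,4,5,3,6,4](0) P2=[0,0,4,3,5,3](1)
Move 4: P2 pit3 -> P1=[0,4,5,3,6,4](0) P2=[0,0,4,0,6,4](2)
Move 5: P2 pit2 -> P1=[0,4,5,3,6,4](0) P2=[0,0,0,1,7,5](3)
Move 6: P1 pit1 -> P1=[0,0,6,4,7,5](0) P2=[0,0,0,1,7,5](3)
Move 7: P2 pit5 -> P1=[1,1,7,5,7,5](0) P2=[0,0,0,1,7,0](4)
Move 8: P1 pit2 -> P1=[1,1,0,6,8,6](1) P2=[1,1,1,1,7,0](4)

Answer: 1 4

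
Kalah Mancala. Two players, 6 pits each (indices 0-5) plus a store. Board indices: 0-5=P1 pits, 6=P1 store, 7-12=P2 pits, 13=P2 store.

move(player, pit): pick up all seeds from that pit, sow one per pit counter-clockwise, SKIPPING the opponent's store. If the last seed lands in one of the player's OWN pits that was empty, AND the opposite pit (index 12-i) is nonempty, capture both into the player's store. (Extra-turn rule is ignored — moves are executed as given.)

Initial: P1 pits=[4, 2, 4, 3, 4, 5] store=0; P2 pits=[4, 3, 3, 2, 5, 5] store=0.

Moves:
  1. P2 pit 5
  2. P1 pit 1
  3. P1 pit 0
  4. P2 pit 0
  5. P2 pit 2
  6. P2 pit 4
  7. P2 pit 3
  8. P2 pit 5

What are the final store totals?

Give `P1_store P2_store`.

Move 1: P2 pit5 -> P1=[5,3,5,4,4,5](0) P2=[4,3,3,2,5,0](1)
Move 2: P1 pit1 -> P1=[5,0,6,5,5,5](0) P2=[4,3,3,2,5,0](1)
Move 3: P1 pit0 -> P1=[0,1,7,6,6,6](0) P2=[4,3,3,2,5,0](1)
Move 4: P2 pit0 -> P1=[0,1,7,6,6,6](0) P2=[0,4,4,3,6,0](1)
Move 5: P2 pit2 -> P1=[0,1,7,6,6,6](0) P2=[0,4,0,4,7,1](2)
Move 6: P2 pit4 -> P1=[1,2,8,7,7,6](0) P2=[0,4,0,4,0,2](3)
Move 7: P2 pit3 -> P1=[2,2,8,7,7,6](0) P2=[0,4,0,0,1,3](4)
Move 8: P2 pit5 -> P1=[3,3,8,7,7,6](0) P2=[0,4,0,0,1,0](5)

Answer: 0 5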